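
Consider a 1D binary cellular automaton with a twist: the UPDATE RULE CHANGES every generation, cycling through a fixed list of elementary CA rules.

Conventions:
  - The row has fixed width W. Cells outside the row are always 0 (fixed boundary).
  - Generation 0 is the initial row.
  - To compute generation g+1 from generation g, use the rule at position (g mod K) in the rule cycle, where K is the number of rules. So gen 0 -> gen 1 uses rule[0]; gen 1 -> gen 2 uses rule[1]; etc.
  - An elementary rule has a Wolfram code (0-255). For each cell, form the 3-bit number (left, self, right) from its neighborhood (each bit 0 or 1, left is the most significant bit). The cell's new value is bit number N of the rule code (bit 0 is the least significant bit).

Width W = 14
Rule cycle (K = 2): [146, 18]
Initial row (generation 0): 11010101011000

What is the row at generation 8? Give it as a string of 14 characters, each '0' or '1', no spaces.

Gen 0: 11010101011000
Gen 1 (rule 146): 00000000000100
Gen 2 (rule 18): 00000000001010
Gen 3 (rule 146): 00000000010001
Gen 4 (rule 18): 00000000101010
Gen 5 (rule 146): 00000001000001
Gen 6 (rule 18): 00000010100010
Gen 7 (rule 146): 00000100010101
Gen 8 (rule 18): 00001010100000

Answer: 00001010100000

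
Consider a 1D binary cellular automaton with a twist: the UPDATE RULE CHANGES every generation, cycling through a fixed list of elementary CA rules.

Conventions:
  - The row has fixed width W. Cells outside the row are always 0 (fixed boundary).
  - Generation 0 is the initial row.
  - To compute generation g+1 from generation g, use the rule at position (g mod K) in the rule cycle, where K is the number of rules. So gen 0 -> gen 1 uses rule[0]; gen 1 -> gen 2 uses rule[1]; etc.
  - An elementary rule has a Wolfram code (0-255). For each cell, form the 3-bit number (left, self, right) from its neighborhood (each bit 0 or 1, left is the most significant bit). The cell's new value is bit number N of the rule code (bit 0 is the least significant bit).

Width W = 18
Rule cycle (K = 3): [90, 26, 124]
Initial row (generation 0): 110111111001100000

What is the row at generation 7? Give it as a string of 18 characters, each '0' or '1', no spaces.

Answer: 111000001101011110

Derivation:
Gen 0: 110111111001100000
Gen 1 (rule 90): 110100001111110000
Gen 2 (rule 26): 100010011000001000
Gen 3 (rule 124): 110011011100001100
Gen 4 (rule 90): 111111010110011110
Gen 5 (rule 26): 100000000101110001
Gen 6 (rule 124): 110000000111011001
Gen 7 (rule 90): 111000001101011110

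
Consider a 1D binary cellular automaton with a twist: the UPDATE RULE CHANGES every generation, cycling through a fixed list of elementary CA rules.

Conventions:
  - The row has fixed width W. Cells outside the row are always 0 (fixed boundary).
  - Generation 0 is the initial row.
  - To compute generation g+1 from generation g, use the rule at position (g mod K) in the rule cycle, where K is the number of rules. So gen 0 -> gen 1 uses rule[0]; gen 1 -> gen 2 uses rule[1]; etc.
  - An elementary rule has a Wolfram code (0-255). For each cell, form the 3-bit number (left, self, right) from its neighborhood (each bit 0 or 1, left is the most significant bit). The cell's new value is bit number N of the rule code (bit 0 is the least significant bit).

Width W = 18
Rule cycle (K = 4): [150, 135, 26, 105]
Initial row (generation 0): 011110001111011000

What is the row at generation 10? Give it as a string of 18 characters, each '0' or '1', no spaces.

Answer: 110000110000111100

Derivation:
Gen 0: 011110001111011000
Gen 1 (rule 150): 101101010110000100
Gen 2 (rule 135): 100001010000111101
Gen 3 (rule 26): 010010001001100000
Gen 4 (rule 105): 000000100001101111
Gen 5 (rule 150): 000001110010000110
Gen 6 (rule 135): 111110100110111000
Gen 7 (rule 26): 100000011100100100
Gen 8 (rule 105): 001111010100000001
Gen 9 (rule 150): 010110010110000011
Gen 10 (rule 135): 110000110000111100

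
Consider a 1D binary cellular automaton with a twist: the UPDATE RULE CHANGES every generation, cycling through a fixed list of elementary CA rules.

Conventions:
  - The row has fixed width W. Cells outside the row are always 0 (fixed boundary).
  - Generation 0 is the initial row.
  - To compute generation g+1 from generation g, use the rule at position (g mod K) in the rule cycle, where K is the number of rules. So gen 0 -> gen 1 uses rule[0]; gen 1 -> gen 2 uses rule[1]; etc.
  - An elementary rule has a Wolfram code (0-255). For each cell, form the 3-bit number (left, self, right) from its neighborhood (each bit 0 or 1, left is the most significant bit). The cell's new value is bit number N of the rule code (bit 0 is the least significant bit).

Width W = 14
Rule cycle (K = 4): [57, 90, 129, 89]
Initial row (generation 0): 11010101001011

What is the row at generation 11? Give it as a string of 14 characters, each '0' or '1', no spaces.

Answer: 11111110000000

Derivation:
Gen 0: 11010101001011
Gen 1 (rule 57): 10101010100110
Gen 2 (rule 90): 00000000011111
Gen 3 (rule 129): 11111111001110
Gen 4 (rule 89): 10000001101011
Gen 5 (rule 57): 01111101010110
Gen 6 (rule 90): 11000100000111
Gen 7 (rule 129): 00010001110010
Gen 8 (rule 89): 11001101011001
Gen 9 (rule 57): 10101010110100
Gen 10 (rule 90): 00000000110010
Gen 11 (rule 129): 11111110000000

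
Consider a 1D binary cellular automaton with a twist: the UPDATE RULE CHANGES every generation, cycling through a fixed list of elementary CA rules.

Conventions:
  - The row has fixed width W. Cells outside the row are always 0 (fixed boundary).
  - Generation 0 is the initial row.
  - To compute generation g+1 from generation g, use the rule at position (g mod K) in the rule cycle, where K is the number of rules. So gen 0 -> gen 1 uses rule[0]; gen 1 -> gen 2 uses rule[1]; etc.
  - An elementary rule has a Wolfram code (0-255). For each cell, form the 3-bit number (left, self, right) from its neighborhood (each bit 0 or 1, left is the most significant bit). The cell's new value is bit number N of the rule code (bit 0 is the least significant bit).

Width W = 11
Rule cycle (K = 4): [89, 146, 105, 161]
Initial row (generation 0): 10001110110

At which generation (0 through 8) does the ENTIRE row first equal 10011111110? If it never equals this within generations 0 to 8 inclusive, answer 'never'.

Gen 0: 10001110110
Gen 1 (rule 89): 01101010111
Gen 2 (rule 146): 10000000010
Gen 3 (rule 105): 00111111000
Gen 4 (rule 161): 10011110011
Gen 5 (rule 89): 01010011011
Gen 6 (rule 146): 10001100000
Gen 7 (rule 105): 00101101111
Gen 8 (rule 161): 10010010110

Answer: never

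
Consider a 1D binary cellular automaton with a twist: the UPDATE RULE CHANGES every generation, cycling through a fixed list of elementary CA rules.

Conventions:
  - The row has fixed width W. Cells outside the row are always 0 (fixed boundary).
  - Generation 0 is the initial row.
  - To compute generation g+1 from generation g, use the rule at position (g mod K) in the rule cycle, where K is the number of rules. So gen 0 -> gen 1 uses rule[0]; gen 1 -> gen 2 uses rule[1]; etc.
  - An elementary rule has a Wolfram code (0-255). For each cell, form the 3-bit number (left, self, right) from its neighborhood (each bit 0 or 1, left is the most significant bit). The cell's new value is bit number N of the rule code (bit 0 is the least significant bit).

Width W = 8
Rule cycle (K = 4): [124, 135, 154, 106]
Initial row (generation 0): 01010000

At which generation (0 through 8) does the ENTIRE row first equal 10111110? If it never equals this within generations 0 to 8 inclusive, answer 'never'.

Gen 0: 01010000
Gen 1 (rule 124): 01111000
Gen 2 (rule 135): 10110011
Gen 3 (rule 154): 00101110
Gen 4 (rule 106): 01011010
Gen 5 (rule 124): 01111111
Gen 6 (rule 135): 10111110
Gen 7 (rule 154): 00111101
Gen 8 (rule 106): 01100110

Answer: 6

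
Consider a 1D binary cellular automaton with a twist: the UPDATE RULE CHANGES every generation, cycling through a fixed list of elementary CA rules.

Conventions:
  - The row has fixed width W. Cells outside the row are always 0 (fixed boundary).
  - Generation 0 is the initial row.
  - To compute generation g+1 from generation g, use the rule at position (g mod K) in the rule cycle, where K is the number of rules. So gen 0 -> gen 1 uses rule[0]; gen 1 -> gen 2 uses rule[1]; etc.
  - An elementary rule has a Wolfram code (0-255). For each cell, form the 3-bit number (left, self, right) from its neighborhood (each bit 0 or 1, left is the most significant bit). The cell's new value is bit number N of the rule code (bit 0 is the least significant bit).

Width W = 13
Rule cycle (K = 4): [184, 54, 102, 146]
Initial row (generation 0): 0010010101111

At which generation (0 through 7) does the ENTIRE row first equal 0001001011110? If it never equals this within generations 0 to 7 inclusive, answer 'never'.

Gen 0: 0010010101111
Gen 1 (rule 184): 0001001011110
Gen 2 (rule 54): 0011111100001
Gen 3 (rule 102): 0100000100011
Gen 4 (rule 146): 1010001010100
Gen 5 (rule 184): 0101000101010
Gen 6 (rule 54): 1111101111111
Gen 7 (rule 102): 0000110000001

Answer: 1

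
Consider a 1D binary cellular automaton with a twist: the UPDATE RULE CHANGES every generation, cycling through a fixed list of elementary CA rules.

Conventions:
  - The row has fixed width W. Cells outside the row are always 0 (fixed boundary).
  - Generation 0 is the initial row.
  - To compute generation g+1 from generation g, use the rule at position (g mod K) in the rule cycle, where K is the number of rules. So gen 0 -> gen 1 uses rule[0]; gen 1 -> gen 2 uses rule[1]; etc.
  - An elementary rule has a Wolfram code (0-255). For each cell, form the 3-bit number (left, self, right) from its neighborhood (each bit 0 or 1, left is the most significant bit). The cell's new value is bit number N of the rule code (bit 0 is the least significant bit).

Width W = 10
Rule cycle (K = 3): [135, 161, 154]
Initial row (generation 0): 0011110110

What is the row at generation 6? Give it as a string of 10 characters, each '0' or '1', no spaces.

Answer: 0101000010

Derivation:
Gen 0: 0011110110
Gen 1 (rule 135): 1101100000
Gen 2 (rule 161): 0010001111
Gen 3 (rule 154): 0101011110
Gen 4 (rule 135): 1101001100
Gen 5 (rule 161): 0010000001
Gen 6 (rule 154): 0101000010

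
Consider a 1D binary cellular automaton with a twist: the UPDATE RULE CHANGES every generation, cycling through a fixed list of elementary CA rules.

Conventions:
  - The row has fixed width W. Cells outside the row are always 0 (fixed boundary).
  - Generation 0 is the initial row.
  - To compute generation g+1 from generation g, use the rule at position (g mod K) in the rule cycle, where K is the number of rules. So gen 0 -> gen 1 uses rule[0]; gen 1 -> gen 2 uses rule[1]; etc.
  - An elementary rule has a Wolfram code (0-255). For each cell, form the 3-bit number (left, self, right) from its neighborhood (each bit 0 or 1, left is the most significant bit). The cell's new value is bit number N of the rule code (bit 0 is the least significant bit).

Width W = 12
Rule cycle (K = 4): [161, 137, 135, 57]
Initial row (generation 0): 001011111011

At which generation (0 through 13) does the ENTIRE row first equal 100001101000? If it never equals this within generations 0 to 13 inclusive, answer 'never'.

Gen 0: 001011111011
Gen 1 (rule 161): 100101110100
Gen 2 (rule 137): 000001100001
Gen 3 (rule 135): 111110001111
Gen 4 (rule 57): 100001101000
Gen 5 (rule 161): 001100010011
Gen 6 (rule 137): 101001000010
Gen 7 (rule 135): 101011011110
Gen 8 (rule 57): 010110110001
Gen 9 (rule 161): 001001000100
Gen 10 (rule 137): 100000010001
Gen 11 (rule 135): 101111110111
Gen 12 (rule 57): 011000001100
Gen 13 (rule 161): 000011100001

Answer: 4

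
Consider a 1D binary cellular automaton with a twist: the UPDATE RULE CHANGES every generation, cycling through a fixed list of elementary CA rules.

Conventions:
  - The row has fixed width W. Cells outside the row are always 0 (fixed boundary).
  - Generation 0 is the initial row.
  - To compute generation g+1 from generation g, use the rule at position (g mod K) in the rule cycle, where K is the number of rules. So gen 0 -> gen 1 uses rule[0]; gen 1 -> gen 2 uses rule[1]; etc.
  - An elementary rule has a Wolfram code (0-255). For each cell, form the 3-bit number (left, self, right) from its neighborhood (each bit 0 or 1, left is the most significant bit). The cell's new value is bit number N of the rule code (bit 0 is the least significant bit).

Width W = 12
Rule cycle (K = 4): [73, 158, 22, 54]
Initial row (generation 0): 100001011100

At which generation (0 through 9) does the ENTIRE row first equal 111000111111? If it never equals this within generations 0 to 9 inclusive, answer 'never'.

Gen 0: 100001011100
Gen 1 (rule 73): 001100010101
Gen 2 (rule 158): 011010110101
Gen 3 (rule 22): 100010000101
Gen 4 (rule 54): 110111001111
Gen 5 (rule 73): 110101001001
Gen 6 (rule 158): 100101111111
Gen 7 (rule 22): 111100000000
Gen 8 (rule 54): 000010000000
Gen 9 (rule 73): 111000111111

Answer: 9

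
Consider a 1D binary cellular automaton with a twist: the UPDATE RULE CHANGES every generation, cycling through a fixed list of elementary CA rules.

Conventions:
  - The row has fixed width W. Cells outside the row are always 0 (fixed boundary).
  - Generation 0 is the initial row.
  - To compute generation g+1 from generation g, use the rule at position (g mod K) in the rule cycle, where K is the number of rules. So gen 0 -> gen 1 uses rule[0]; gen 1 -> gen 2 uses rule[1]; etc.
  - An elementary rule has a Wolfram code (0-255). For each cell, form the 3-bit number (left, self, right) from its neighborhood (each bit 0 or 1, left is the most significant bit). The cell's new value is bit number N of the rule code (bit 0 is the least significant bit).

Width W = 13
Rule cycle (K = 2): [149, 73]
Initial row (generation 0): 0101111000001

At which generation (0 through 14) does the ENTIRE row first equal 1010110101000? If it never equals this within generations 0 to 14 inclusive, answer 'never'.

Gen 0: 0101111000001
Gen 1 (rule 149): 0100110111101
Gen 2 (rule 73): 0000110100100
Gen 3 (rule 149): 1110000110111
Gen 4 (rule 73): 1010110110101
Gen 5 (rule 149): 1010000000101
Gen 6 (rule 73): 0000111110000
Gen 7 (rule 149): 1110011101111
Gen 8 (rule 73): 1010010101001
Gen 9 (rule 149): 1011010101101
Gen 10 (rule 73): 0011000001100
Gen 11 (rule 149): 1000111100011
Gen 12 (rule 73): 0010100101011
Gen 13 (rule 149): 1010110101000
Gen 14 (rule 73): 0000110000011

Answer: 13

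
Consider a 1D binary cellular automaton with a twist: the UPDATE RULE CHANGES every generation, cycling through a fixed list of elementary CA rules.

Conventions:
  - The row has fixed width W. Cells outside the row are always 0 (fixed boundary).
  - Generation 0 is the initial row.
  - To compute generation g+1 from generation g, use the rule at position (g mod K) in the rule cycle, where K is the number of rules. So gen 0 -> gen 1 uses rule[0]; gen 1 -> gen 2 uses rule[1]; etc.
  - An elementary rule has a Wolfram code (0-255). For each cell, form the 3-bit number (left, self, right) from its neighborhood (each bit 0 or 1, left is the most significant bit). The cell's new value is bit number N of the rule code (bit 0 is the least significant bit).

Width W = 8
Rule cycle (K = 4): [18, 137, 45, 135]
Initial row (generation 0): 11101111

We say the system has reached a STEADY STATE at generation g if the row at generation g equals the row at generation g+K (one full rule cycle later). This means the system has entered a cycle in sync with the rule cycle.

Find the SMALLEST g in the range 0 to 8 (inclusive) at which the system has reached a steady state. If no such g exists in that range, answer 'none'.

Gen 0: 11101111
Gen 1 (rule 18): 00000000
Gen 2 (rule 137): 11111111
Gen 3 (rule 45): 10000000
Gen 4 (rule 135): 10111111
Gen 5 (rule 18): 00000000
Gen 6 (rule 137): 11111111
Gen 7 (rule 45): 10000000
Gen 8 (rule 135): 10111111
Gen 9 (rule 18): 00000000
Gen 10 (rule 137): 11111111
Gen 11 (rule 45): 10000000
Gen 12 (rule 135): 10111111

Answer: 1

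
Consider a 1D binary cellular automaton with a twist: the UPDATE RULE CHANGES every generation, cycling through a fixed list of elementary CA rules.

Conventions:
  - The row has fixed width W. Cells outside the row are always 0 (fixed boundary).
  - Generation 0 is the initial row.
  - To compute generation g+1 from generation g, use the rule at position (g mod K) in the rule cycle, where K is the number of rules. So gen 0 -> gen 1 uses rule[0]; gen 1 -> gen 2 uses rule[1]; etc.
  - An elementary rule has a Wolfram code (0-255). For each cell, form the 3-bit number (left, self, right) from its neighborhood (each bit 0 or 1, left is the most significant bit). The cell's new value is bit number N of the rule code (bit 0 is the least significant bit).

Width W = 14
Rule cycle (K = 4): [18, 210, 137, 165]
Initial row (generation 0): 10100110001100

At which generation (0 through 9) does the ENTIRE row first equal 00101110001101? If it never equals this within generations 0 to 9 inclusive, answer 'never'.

Answer: 2

Derivation:
Gen 0: 10100110001100
Gen 1 (rule 18): 00011001010010
Gen 2 (rule 210): 00101110001101
Gen 3 (rule 137): 10001100101000
Gen 4 (rule 165): 10100000111011
Gen 5 (rule 18): 00010001000000
Gen 6 (rule 210): 00101010100000
Gen 7 (rule 137): 10000000001111
Gen 8 (rule 165): 10111111100110
Gen 9 (rule 18): 00000000011001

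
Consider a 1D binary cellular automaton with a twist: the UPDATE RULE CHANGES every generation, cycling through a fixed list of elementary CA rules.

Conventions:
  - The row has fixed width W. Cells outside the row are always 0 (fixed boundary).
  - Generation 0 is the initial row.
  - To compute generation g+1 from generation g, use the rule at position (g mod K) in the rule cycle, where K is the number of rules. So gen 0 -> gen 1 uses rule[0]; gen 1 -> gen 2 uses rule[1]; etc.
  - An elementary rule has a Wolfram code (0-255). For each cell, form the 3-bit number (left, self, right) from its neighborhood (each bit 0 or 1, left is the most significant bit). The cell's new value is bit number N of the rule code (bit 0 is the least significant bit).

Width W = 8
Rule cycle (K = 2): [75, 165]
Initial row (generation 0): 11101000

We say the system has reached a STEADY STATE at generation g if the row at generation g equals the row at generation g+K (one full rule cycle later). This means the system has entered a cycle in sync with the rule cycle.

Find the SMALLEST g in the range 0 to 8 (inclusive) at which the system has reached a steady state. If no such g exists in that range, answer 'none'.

Answer: 0

Derivation:
Gen 0: 11101000
Gen 1 (rule 75): 10100011
Gen 2 (rule 165): 11101000
Gen 3 (rule 75): 10100011
Gen 4 (rule 165): 11101000
Gen 5 (rule 75): 10100011
Gen 6 (rule 165): 11101000
Gen 7 (rule 75): 10100011
Gen 8 (rule 165): 11101000
Gen 9 (rule 75): 10100011
Gen 10 (rule 165): 11101000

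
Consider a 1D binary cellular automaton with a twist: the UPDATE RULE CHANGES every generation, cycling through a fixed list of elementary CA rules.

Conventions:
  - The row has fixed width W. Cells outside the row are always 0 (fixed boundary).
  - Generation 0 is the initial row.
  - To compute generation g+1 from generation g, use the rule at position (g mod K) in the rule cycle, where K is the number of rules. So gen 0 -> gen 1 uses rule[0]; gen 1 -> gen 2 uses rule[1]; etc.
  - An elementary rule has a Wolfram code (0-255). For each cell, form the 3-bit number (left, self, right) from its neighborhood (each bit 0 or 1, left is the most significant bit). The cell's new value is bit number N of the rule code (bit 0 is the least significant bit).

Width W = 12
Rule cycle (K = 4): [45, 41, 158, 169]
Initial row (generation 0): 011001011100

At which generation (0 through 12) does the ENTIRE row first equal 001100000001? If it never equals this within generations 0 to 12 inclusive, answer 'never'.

Gen 0: 011001011100
Gen 1 (rule 45): 010001110001
Gen 2 (rule 41): 000101000100
Gen 3 (rule 158): 001101101110
Gen 4 (rule 169): 101011011100
Gen 5 (rule 45): 111110110001
Gen 6 (rule 41): 100001100100
Gen 7 (rule 158): 110011011110
Gen 8 (rule 169): 100010111100
Gen 9 (rule 45): 101011100001
Gen 10 (rule 41): 010110001100
Gen 11 (rule 158): 110101011010
Gen 12 (rule 169): 101010110100

Answer: never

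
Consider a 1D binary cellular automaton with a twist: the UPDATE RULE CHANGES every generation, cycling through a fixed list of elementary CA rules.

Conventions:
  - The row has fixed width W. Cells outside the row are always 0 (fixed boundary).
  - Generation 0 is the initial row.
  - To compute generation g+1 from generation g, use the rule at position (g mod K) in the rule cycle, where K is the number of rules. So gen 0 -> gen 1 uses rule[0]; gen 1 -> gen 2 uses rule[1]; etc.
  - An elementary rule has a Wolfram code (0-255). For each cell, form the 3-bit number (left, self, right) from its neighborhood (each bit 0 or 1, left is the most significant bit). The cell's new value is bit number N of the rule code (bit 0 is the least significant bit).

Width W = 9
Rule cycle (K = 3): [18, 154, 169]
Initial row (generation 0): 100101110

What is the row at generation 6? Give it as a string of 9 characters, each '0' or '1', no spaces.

Gen 0: 100101110
Gen 1 (rule 18): 011000001
Gen 2 (rule 154): 110100010
Gen 3 (rule 169): 101001000
Gen 4 (rule 18): 000110100
Gen 5 (rule 154): 001100010
Gen 6 (rule 169): 101001000

Answer: 101001000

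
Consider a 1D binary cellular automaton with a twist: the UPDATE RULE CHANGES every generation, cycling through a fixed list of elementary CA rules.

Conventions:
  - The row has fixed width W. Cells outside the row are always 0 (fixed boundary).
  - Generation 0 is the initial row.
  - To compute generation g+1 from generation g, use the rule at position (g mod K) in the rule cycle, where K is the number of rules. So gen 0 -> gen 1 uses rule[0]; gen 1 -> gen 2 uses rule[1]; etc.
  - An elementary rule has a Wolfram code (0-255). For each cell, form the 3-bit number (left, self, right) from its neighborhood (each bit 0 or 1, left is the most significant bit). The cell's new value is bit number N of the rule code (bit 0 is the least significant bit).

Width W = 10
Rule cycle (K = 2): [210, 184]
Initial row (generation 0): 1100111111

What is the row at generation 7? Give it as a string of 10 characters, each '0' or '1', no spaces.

Answer: 1010010111

Derivation:
Gen 0: 1100111111
Gen 1 (rule 210): 0111011111
Gen 2 (rule 184): 0110111110
Gen 3 (rule 210): 1010011111
Gen 4 (rule 184): 0101011110
Gen 5 (rule 210): 1000001111
Gen 6 (rule 184): 0100001110
Gen 7 (rule 210): 1010010111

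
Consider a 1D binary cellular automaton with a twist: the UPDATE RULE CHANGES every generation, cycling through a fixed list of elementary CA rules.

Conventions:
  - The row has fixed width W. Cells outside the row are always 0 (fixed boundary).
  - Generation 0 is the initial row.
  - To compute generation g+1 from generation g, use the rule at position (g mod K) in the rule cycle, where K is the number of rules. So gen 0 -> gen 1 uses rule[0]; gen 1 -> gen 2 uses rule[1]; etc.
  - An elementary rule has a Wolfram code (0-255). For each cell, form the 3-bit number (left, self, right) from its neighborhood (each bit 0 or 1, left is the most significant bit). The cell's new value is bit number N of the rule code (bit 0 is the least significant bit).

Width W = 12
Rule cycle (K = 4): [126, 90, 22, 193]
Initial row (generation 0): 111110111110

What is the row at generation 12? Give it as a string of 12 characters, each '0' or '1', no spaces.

Answer: 011011000001

Derivation:
Gen 0: 111110111110
Gen 1 (rule 126): 100011100011
Gen 2 (rule 90): 010110110111
Gen 3 (rule 22): 110000000000
Gen 4 (rule 193): 010111111111
Gen 5 (rule 126): 111100000001
Gen 6 (rule 90): 100110000010
Gen 7 (rule 22): 111001000111
Gen 8 (rule 193): 011000010011
Gen 9 (rule 126): 111100111111
Gen 10 (rule 90): 100111100001
Gen 11 (rule 22): 111000010011
Gen 12 (rule 193): 011011000001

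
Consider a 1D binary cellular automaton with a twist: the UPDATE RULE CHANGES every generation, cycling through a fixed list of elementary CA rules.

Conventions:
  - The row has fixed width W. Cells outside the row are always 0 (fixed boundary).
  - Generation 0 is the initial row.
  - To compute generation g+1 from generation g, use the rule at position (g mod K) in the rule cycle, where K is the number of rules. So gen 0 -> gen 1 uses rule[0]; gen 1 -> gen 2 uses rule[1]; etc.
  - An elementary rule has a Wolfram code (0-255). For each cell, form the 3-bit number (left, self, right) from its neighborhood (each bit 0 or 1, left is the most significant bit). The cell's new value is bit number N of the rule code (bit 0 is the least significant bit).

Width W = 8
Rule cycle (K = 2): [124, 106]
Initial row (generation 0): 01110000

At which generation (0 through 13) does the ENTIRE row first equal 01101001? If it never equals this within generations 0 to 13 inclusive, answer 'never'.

Answer: never

Derivation:
Gen 0: 01110000
Gen 1 (rule 124): 01011000
Gen 2 (rule 106): 10111000
Gen 3 (rule 124): 11101100
Gen 4 (rule 106): 10111100
Gen 5 (rule 124): 11100110
Gen 6 (rule 106): 10101110
Gen 7 (rule 124): 11111011
Gen 8 (rule 106): 10001111
Gen 9 (rule 124): 11001001
Gen 10 (rule 106): 11010010
Gen 11 (rule 124): 11111011
Gen 12 (rule 106): 10001111
Gen 13 (rule 124): 11001001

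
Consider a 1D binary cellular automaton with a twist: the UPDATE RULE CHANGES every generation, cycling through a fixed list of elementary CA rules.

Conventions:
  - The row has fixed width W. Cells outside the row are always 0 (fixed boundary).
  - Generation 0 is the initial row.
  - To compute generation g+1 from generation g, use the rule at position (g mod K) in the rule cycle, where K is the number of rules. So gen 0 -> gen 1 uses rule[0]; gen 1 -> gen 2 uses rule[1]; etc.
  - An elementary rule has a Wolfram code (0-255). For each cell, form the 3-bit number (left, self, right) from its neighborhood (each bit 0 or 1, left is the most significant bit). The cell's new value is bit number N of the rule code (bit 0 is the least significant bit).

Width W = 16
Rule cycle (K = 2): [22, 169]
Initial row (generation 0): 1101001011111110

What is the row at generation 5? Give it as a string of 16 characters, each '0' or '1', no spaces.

Answer: 0000001110000100

Derivation:
Gen 0: 1101001011111110
Gen 1 (rule 22): 0001111000000001
Gen 2 (rule 169): 1101110011111100
Gen 3 (rule 22): 0000001100000010
Gen 4 (rule 169): 1111101001111000
Gen 5 (rule 22): 0000001110000100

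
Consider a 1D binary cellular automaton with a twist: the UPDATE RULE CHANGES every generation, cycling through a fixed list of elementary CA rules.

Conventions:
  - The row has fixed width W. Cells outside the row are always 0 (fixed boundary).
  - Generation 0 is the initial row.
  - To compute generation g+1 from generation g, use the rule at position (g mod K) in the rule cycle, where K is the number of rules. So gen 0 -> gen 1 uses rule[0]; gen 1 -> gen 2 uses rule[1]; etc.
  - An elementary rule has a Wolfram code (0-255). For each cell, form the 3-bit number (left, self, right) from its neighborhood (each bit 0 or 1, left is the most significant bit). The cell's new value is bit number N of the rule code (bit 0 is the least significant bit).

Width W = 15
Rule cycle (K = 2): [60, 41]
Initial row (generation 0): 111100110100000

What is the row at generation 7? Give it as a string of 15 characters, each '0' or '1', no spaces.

Answer: 110001110101010

Derivation:
Gen 0: 111100110100000
Gen 1 (rule 60): 100010101110000
Gen 2 (rule 41): 001001011000111
Gen 3 (rule 60): 001101110100100
Gen 4 (rule 41): 101011001000001
Gen 5 (rule 60): 111110101100001
Gen 6 (rule 41): 100001011001100
Gen 7 (rule 60): 110001110101010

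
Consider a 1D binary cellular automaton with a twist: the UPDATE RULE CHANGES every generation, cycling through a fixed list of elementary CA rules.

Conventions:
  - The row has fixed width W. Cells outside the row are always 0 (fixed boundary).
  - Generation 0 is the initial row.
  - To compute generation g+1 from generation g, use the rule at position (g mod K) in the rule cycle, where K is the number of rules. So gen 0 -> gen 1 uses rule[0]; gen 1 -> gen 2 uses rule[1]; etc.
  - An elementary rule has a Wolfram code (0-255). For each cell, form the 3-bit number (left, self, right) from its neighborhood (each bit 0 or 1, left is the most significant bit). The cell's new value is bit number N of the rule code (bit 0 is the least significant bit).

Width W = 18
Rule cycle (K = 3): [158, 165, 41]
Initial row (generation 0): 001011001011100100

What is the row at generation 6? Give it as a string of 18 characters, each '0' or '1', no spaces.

Answer: 001010100111100100

Derivation:
Gen 0: 001011001011100100
Gen 1 (rule 158): 011010111011011110
Gen 2 (rule 165): 000111010100101100
Gen 3 (rule 41): 110100101000011001
Gen 4 (rule 158): 100111101100110111
Gen 5 (rule 165): 100011010000001010
Gen 6 (rule 41): 001010100111100100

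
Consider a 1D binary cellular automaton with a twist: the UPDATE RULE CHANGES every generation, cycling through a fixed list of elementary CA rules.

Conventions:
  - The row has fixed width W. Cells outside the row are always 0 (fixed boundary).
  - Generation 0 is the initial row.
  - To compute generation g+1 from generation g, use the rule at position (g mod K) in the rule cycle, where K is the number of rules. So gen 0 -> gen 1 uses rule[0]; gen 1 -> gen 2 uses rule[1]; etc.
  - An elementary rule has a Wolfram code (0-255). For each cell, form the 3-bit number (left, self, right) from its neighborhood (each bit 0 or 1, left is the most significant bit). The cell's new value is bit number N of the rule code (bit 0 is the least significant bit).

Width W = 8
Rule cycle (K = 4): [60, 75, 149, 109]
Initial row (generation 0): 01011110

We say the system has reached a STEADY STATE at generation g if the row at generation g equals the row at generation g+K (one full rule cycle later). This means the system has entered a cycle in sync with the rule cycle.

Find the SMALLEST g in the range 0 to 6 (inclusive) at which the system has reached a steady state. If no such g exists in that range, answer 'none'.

Gen 0: 01011110
Gen 1 (rule 60): 01110001
Gen 2 (rule 75): 11010110
Gen 3 (rule 149): 00010001
Gen 4 (rule 109): 11010101
Gen 5 (rule 60): 10111111
Gen 6 (rule 75): 00100001
Gen 7 (rule 149): 10111101
Gen 8 (rule 109): 11100111
Gen 9 (rule 60): 10010100
Gen 10 (rule 75): 00100001

Answer: 6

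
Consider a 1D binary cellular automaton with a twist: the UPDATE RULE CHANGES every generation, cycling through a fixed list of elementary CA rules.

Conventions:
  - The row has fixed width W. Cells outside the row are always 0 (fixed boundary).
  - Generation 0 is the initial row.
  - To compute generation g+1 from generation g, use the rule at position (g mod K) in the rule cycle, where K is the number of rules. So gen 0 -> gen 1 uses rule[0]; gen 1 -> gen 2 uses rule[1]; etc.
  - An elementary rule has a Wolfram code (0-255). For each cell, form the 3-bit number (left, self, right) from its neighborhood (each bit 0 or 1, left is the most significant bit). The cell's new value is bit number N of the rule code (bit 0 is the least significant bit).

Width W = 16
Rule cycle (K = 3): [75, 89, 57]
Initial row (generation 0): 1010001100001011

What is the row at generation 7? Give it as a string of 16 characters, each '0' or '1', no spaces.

Answer: 1000010011101101

Derivation:
Gen 0: 1010001100001011
Gen 1 (rule 75): 0000111101110011
Gen 2 (rule 89): 1110100101011011
Gen 3 (rule 57): 1001010010110110
Gen 4 (rule 75): 0010000100110110
Gen 5 (rule 89): 1001110010110111
Gen 6 (rule 57): 0101001001101100
Gen 7 (rule 75): 1000010011101101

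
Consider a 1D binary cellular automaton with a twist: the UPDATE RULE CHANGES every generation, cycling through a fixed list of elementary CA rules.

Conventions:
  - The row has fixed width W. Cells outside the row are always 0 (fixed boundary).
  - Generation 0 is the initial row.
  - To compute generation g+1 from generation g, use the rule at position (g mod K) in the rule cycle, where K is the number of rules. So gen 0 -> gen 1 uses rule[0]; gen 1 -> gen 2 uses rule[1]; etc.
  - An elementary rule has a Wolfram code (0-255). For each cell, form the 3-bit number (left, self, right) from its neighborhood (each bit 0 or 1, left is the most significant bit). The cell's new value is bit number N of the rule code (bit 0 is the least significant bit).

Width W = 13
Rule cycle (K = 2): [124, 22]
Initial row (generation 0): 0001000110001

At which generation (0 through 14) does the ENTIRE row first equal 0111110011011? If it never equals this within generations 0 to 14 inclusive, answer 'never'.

Gen 0: 0001000110001
Gen 1 (rule 124): 0001100111001
Gen 2 (rule 22): 0010011000111
Gen 3 (rule 124): 0011011100101
Gen 4 (rule 22): 0100000011101
Gen 5 (rule 124): 0110000010111
Gen 6 (rule 22): 1001000110000
Gen 7 (rule 124): 1101100111000
Gen 8 (rule 22): 0000011000100
Gen 9 (rule 124): 0000011100110
Gen 10 (rule 22): 0000100011001
Gen 11 (rule 124): 0000110011101
Gen 12 (rule 22): 0001001100001
Gen 13 (rule 124): 0001101110001
Gen 14 (rule 22): 0010000001011

Answer: never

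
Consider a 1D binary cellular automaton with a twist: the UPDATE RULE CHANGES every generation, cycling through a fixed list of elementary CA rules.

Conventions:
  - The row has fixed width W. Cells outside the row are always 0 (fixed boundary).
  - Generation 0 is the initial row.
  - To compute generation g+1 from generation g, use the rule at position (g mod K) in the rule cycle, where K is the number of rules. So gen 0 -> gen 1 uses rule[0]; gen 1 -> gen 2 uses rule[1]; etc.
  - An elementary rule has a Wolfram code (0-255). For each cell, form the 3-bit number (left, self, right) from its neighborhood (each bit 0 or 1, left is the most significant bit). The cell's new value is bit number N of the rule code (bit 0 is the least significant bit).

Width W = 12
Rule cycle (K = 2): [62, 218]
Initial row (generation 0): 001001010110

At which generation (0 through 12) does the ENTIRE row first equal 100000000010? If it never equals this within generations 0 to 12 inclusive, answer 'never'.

Gen 0: 001001010110
Gen 1 (rule 62): 011111111101
Gen 2 (rule 218): 111111111100
Gen 3 (rule 62): 100000000010
Gen 4 (rule 218): 010000000101
Gen 5 (rule 62): 111000001111
Gen 6 (rule 218): 111100011111
Gen 7 (rule 62): 100010110000
Gen 8 (rule 218): 010100111000
Gen 9 (rule 62): 111111100100
Gen 10 (rule 218): 111111111010
Gen 11 (rule 62): 100000000111
Gen 12 (rule 218): 010000001111

Answer: 3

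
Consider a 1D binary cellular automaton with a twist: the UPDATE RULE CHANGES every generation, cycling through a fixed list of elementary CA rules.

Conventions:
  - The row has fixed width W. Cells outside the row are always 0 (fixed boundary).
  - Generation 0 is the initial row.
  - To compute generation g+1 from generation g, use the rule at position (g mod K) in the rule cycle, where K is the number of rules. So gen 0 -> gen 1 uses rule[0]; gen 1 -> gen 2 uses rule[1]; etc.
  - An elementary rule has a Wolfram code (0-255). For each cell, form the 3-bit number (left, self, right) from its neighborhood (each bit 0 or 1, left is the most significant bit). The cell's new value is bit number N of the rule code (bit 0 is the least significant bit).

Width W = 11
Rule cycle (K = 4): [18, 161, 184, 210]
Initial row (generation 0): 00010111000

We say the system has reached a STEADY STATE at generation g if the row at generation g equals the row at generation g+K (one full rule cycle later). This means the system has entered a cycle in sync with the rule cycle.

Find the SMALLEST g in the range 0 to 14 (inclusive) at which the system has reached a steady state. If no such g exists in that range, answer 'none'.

Answer: 13

Derivation:
Gen 0: 00010111000
Gen 1 (rule 18): 00100000100
Gen 2 (rule 161): 10001110001
Gen 3 (rule 184): 01001101000
Gen 4 (rule 210): 10110100100
Gen 5 (rule 18): 00000011010
Gen 6 (rule 161): 11111000100
Gen 7 (rule 184): 11110100010
Gen 8 (rule 210): 01110010101
Gen 9 (rule 18): 10001100000
Gen 10 (rule 161): 00100001111
Gen 11 (rule 184): 00010001110
Gen 12 (rule 210): 00101010111
Gen 13 (rule 18): 01000000000
Gen 14 (rule 161): 00011111111
Gen 15 (rule 184): 00011111110
Gen 16 (rule 210): 00101111111
Gen 17 (rule 18): 01000000000
Gen 18 (rule 161): 00011111111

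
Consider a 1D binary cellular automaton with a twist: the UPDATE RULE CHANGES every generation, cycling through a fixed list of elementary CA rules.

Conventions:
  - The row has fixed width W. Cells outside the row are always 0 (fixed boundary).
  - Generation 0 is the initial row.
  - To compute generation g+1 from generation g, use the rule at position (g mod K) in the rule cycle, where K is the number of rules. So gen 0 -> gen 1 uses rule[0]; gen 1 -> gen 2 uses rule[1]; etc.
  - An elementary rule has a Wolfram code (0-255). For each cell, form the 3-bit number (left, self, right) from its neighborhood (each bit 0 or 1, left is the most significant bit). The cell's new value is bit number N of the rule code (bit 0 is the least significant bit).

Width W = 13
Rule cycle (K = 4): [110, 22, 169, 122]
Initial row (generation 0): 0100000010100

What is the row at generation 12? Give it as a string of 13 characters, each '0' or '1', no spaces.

Answer: 0100011000110

Derivation:
Gen 0: 0100000010100
Gen 1 (rule 110): 1100000111100
Gen 2 (rule 22): 0010001000010
Gen 3 (rule 169): 1000100011000
Gen 4 (rule 122): 0101010111100
Gen 5 (rule 110): 1111111100100
Gen 6 (rule 22): 0000000011110
Gen 7 (rule 169): 1111111011100
Gen 8 (rule 122): 1000001110110
Gen 9 (rule 110): 1000011011110
Gen 10 (rule 22): 1100100000001
Gen 11 (rule 169): 1000001111100
Gen 12 (rule 122): 0100011000110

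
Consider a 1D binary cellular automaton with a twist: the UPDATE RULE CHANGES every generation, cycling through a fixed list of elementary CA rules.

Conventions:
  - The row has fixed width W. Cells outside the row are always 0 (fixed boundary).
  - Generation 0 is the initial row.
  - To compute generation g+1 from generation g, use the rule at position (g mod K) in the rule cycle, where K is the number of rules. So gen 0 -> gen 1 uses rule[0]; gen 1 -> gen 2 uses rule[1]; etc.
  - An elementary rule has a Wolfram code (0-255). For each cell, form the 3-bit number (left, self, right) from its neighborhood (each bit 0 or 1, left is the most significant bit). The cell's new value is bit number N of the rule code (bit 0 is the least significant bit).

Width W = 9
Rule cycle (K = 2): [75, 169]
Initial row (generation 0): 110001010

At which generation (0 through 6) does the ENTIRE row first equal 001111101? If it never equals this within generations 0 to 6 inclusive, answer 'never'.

Gen 0: 110001010
Gen 1 (rule 75): 110110000
Gen 2 (rule 169): 101100111
Gen 3 (rule 75): 001101101
Gen 4 (rule 169): 101011010
Gen 5 (rule 75): 000011000
Gen 6 (rule 169): 111010011

Answer: never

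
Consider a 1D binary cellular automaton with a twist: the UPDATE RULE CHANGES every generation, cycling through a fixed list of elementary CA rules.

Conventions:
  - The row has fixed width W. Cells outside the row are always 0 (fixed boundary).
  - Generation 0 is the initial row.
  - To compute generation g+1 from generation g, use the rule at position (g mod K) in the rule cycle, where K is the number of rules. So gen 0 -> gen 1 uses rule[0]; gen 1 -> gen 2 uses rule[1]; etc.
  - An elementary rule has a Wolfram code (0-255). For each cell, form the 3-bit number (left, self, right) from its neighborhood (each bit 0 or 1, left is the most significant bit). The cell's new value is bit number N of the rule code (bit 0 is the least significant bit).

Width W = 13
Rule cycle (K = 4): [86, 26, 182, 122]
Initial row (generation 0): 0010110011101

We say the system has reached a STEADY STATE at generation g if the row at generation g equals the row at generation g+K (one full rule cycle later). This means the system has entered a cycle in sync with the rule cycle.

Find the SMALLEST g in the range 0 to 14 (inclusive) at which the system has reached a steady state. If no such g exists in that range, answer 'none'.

Gen 0: 0010110011101
Gen 1 (rule 86): 0110011100101
Gen 2 (rule 26): 1101110011000
Gen 3 (rule 182): 0010101100100
Gen 4 (rule 122): 0101011111010
Gen 5 (rule 86): 1101000001011
Gen 6 (rule 26): 1000100010010
Gen 7 (rule 182): 1101110111111
Gen 8 (rule 122): 1111011100001
Gen 9 (rule 86): 0001000110011
Gen 10 (rule 26): 0010101101110
Gen 11 (rule 182): 0111110010101
Gen 12 (rule 122): 1100011101010
Gen 13 (rule 86): 0110100101011
Gen 14 (rule 26): 1100011000010
Gen 15 (rule 182): 0010100100111
Gen 16 (rule 122): 0101011011101
Gen 17 (rule 86): 1101001000101
Gen 18 (rule 26): 1000110101000

Answer: none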